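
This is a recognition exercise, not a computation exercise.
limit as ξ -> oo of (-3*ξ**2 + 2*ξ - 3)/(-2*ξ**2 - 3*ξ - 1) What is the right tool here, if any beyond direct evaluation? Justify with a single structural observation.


Technique: dominant-term comparison — growth-rate triage: the leading powers of ξ decide the limit, everything else is noise. As a single quotient, the ∞/∞ shape would yield to repeated differentiation as well — the growth comparison gets there in one look.


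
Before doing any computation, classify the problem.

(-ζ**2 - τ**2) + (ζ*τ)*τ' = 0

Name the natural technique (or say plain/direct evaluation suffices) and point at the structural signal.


Diagnosis: the homogeneous substitution — the slope is degree-zero homogeneous: the ratio substitution v = τ/ζ collapses it. This doubles as a Bernoulli equation in the unknown as written; the homogeneous route needs no setup at all.


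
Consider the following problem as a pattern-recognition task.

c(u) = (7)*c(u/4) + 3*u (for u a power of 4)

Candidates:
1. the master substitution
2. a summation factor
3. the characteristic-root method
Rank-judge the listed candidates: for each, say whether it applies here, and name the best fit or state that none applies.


Diagnosis: the master substitution — divide-the-index recursion (u/4 inside the call) straightens out once the index is rewritten as 4^m.
- the master substitution: a fit — the right tool for this form.
- a summation factor: the recursion divides its index rather than shifting it — there is no previous-term chain for a summation factor to telescope.
- the characteristic-root method: a divided-index call is not the fixed-shift linear shape that characteristic roots solve.


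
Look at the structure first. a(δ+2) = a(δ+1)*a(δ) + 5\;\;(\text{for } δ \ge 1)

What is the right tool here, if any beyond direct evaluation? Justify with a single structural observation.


Best approach: no special technique — the update rule curves (it is not linear in the unknown sequence), so no superposition-based closed form attaches — iterate or study it directly.


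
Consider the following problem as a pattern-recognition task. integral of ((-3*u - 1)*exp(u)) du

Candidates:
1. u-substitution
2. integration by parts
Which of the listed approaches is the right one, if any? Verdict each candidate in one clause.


Best approach: integration by parts — differentiate -3*u - 1, integrate exp(u): each pass lowers the polynomial degree, so parts terminates.
- u-substitution: no subexpression of the integrand pairs with its own derivative as a factor — individual terms may offer their own substitutions, but any change of variable covering the whole integral would have to be constructed from outside the expression.
- integration by parts — a fit — the right tool for this form.


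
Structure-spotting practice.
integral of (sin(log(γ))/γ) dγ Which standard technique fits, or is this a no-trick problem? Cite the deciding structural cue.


Diagnosis: u-substitution — collected, the integrand has one factor that is, up to a constant, the derivative of an inner expression the rest depends on — substitute for that inner expression.


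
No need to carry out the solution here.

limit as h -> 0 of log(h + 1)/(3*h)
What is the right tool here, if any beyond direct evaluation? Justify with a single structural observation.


Diagnosis: l'Hôpital's rule (0/0) — substituting 0 gives 0 over 0; differentiate top and bottom once and re-evaluate. A local series expansion at the point resolves it as well; the rule is the packaged version of that step.


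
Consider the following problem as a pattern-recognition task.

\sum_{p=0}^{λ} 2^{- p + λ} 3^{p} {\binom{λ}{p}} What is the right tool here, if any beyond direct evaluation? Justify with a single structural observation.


Best approach: the binomial theorem — binomial coefficients against complementary powers of 3 and 2: recognize the binomial expansion and resum.


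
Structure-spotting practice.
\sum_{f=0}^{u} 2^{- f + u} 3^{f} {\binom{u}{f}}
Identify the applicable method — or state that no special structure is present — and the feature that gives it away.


Diagnosis: the binomial theorem — terms weighting {\binom{u}{f}} against matched powers of 3 and 2 reassemble into (3 + 2)^u by the binomial theorem.


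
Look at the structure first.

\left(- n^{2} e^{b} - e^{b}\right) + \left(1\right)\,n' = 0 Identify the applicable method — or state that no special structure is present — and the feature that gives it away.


Best approach: separation of variables — solved for the derivative, the right side splits multiplicatively into a function of each variable alone — divide and integrate each side.


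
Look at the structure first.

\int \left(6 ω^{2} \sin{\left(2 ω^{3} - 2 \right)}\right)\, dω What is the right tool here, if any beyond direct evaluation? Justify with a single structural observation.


Technique: u-substitution — the only nontrivial dependence routes through 2 ω^{3} - 2, whose derivative supplies the leftover factor up to a constant multiple — u = 2 ω^{3} - 2 flattens it.


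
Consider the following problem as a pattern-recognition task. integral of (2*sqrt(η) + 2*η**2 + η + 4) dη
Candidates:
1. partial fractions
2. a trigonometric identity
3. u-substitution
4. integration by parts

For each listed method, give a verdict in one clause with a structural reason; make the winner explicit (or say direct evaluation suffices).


Best approach: no special technique — nothing composite, nothing rational, nothing trigonometric — each constant-multiple power of η integrates by the power rule alone.
- partial fractions: there is no rational-function structure to decompose.
- a trigonometric identity — there is no trigonometric structure at all — the integrand carries no sine or cosine to rewrite.
- u-substitution — no subexpression of the integrand pairs with its own derivative as a factor — individual terms may offer their own substitutions, but any change of variable covering the whole integral would have to be constructed from outside the expression.
- integration by parts: the nonconstant-polynomial-times-standard-kernel pattern (an exp, sine, cosine, or logarithm partner) is absent.


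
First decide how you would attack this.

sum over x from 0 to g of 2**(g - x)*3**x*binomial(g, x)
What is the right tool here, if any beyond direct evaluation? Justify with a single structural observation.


Technique: the binomial theorem — the binomial coefficients weight matched powers of 3 and 2, which is exactly the expansion of a binomial power.


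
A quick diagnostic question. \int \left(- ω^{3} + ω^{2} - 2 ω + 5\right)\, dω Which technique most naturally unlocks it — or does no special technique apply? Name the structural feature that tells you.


Method: no special technique — a term-by-term power-rule job in ω; no substitution or rearrangement earns its keep here.


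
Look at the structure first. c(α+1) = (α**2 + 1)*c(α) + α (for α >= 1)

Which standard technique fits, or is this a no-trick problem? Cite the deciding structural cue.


Verdict: a summation factor — normalize by the running product of α**2 + 1: the left side becomes a difference, and differences sum.


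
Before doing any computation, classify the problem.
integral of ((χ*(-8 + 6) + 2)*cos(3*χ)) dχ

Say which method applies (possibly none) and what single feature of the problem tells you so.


Best approach: integration by parts — a polynomial (χ*(-8 + 6) + 2) against the kernel cos(3*χ) is the signature bounded-ladder case for integration by parts.


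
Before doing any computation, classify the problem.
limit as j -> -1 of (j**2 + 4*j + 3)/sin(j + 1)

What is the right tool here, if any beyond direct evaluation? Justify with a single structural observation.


Technique: l'Hôpital's rule (0/0) — both numerator and denominator vanish at -1: the genuine 0/0 indeterminate that l'Hôpital exists for. A first-order expansion at the point is an equally standard path; the rule packages it.


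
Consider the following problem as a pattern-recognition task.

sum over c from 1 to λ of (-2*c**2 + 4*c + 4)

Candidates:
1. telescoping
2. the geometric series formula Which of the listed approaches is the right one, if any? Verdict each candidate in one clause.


Technique: no special technique — no ratio, no shift structure, no binomial pattern: sum the constant-multiple powers of c with known formulas.
- telescoping: the summand is not presented as a shifted difference — a telescoping rewrite may exist, but the displayed structure does not offer one.
- the geometric series formula — dividing successive terms gives an index-dependent quantity, not a constant.


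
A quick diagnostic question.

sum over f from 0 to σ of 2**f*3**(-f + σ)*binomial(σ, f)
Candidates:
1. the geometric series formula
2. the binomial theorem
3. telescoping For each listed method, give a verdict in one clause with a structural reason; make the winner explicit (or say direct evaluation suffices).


Best approach: the binomial theorem — terms weighting binomial(σ, f) against matched powers of 2 and 3 reassemble into (2 + 3)^σ by the binomial theorem.
- the geometric series formula: the term-to-term ratio drifts with the index — the one thing the geometric formula cannot absorb.
- the binomial theorem: yes — fits the structure here.
- telescoping — neither a shifted-difference shape nor integer-spaced poles are present.


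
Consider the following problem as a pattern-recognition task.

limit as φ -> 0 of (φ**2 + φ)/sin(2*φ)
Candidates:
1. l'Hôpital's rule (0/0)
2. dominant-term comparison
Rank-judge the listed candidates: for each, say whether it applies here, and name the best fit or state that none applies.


Best approach: l'Hôpital's rule (0/0) — both numerator and denominator vanish at 0: the genuine 0/0 indeterminate that l'Hôpital exists for. A local series expansion at the point resolves it as well; the rule is the packaged version of that step.
- l'Hôpital's rule (0/0): applies; the problem has the shape this method handles.
- dominant-term comparison: leading-power comparison does not apply to this form.


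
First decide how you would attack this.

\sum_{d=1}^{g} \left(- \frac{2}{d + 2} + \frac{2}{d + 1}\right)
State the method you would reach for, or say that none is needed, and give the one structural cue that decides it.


Technique: telescoping — the piece each term subtracts is \frac{2}{d + 1} advanced by one index, and it reappears with a plus sign leading the following term — the sum collapses to its boundary terms.


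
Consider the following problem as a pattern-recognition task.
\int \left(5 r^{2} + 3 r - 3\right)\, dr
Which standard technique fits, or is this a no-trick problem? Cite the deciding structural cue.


Verdict: no special technique — every term is a constant multiple of a power of r; term-wise power-rule integration needs no preliminary transformation.


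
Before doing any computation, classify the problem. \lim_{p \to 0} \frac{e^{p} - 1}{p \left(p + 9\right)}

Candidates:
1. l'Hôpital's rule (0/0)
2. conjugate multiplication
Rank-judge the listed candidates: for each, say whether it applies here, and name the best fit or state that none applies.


Technique: l'Hôpital's rule (0/0) — plug in 0: top and bottom both hit zero, so differentiate each and retry. Known elementary limits would finish this too — the rule just bypasses the case analysis.
- l'Hôpital's rule (0/0) — yes, a natural case for it.
- conjugate multiplication: there are no radicals in tension whose conjugate would simplify matters.


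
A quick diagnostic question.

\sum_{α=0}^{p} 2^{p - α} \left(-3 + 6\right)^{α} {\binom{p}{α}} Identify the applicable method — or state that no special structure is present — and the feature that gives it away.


Best approach: the binomial theorem — binomial coefficients against complementary powers of (-3 + 6) and 2: recognize the binomial expansion and resum.


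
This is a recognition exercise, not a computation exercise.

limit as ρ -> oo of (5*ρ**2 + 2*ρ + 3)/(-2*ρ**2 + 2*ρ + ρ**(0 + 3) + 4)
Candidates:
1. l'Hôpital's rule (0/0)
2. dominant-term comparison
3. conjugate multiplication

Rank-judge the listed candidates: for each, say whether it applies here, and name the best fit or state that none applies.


Method: dominant-term comparison — as ρ grows, only the highest-degree terms matter — compare leading terms and read the limit off.
- l'Hôpital's rule (0/0): as a single quotient the expression runs to ∞/∞ at the limit point — an at-infinity form of the rule would apply, though the leading-growth comparison is the direct reading.
- dominant-term comparison: yes — fits the structure here.
- conjugate multiplication — multiplying by a conjugate would not remove any indeterminacy here.


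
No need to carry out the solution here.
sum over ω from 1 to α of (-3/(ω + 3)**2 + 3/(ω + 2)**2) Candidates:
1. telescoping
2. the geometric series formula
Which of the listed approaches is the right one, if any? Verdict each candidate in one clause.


Technique: telescoping — a difference of consecutive values of one function (3/(ω + 2)**2 at one index and the next) — telescoping by construction.
- telescoping: yes — fits the structure here.
- the geometric series formula: dividing successive terms gives an index-dependent quantity, not a constant.


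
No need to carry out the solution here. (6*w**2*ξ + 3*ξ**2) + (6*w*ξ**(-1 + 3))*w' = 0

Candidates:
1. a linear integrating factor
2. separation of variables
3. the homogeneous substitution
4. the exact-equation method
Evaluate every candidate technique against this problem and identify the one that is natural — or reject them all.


Diagnosis: the exact-equation method — equality of cross partials is the green light — assemble the potential function term by term.
- a linear integrating factor: the unknown enters nonlinearly (through a power, a denominator, or a transcendental function), which the linear integrating-factor recipe cannot absorb as-is — any repair would come from a preliminary substitution, not the factor.
- separation of variables — no algebra isolates the independent variable on one side and the unknown on the other.
- the homogeneous substitution: solved for the derivative, the right side changes under joint scaling of the two variables.
- the exact-equation method: applicable, and directly so.


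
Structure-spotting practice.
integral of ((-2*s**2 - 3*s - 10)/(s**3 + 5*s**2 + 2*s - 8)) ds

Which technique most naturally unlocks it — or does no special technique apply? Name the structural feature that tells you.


Technique: partial fractions — a proper rational integrand whose denominator splits into simpler factors — decompose into partial fractions first.


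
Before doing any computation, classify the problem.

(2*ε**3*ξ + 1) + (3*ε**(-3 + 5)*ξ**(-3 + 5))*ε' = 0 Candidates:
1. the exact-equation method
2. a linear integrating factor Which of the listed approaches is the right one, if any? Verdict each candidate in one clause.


Best approach: the exact-equation method — equality of cross partials is the green light — assemble the potential function term by term.
- the exact-equation method — applies; the problem has the shape this method handles.
- a linear integrating factor — the unknown enters nonlinearly (through a power, a denominator, or a transcendental function), which the linear integrating-factor recipe cannot absorb as-is — any repair would come from a preliminary substitution, not the factor.


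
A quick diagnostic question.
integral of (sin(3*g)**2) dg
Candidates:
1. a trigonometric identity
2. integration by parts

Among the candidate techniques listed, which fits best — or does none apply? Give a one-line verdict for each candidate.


Verdict: a trigonometric identity — sin(3*g)**2 is an even power — the power-reduction identity rewrites it into first-degree cosines.
- a trigonometric identity: yes — fits the structure here.
- integration by parts: not the natural route: no polynomial-kernel product appears — a recursive parts reduction of the trigonometric product exists, but the identity rewrite is direct.


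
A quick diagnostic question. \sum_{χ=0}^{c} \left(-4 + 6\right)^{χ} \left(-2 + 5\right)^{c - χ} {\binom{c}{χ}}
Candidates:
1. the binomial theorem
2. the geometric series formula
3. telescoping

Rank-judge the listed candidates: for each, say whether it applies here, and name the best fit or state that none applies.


Best approach: the binomial theorem — {\binom{c}{χ}} weighting matched powers of (-4 + 6) and (-2 + 5) is the expanded form of ((-4 + 6) + (-2 + 5))^c — fold it back up.
- the binomial theorem: applies; the problem has the shape this method handles.
- the geometric series formula: consecutive terms are not related by a fixed multiplier.
- telescoping: computed from the summand as displayed, the partial sums build up without the pairwise collapse telescoping exploits.


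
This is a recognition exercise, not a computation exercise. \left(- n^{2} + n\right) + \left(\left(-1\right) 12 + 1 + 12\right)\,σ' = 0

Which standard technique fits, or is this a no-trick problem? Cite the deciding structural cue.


Diagnosis: no special technique — solved for the derivative, σ never appears on the right — this is a direct integration in n, not a differential-equations problem at heart.


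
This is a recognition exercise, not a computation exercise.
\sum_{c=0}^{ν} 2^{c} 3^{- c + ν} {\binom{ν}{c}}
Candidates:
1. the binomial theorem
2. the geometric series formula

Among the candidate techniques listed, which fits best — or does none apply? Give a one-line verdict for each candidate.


Technique: the binomial theorem — the binomial coefficients weight matched powers of 2 and 3, which is exactly the expansion of a binomial power.
- the binomial theorem — yes — fits the structure here.
- the geometric series formula — the ratio of consecutive terms depends on the index.


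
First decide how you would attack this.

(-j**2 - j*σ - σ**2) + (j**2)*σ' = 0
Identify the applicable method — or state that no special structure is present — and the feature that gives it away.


Diagnosis: the homogeneous substitution — the slope's numerator and denominator share total degree; set v = σ/j and the equation drops to separable form.


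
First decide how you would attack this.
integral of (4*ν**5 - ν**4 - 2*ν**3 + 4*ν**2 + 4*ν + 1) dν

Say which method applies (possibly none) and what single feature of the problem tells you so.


Technique: no special technique — every term is a constant multiple of a power of ν; term-wise power-rule integration needs no preliminary transformation.


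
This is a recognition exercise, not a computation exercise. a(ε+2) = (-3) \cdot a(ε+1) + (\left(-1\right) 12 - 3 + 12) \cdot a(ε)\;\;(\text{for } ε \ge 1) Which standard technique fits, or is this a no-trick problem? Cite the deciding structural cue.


Method: the characteristic-root method — fixed numeric weights on consecutive terms and no forcing term added: the root method in its home territory.


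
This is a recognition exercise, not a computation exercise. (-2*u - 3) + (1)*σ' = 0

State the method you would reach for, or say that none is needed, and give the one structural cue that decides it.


Best approach: no special technique — solved for the derivative, σ never appears on the right — this is a direct integration in u, not a differential-equations problem at heart.


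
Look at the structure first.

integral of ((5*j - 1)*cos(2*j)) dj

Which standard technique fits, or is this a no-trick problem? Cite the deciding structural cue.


Method: integration by parts — differentiate 5*j - 1, integrate cos(2*j): each pass lowers the polynomial degree, so parts terminates.


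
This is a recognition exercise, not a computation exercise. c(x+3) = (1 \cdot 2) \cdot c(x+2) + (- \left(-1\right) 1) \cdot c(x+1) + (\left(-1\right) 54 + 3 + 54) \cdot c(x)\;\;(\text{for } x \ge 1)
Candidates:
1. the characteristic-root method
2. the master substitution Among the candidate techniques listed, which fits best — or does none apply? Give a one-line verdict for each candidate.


Diagnosis: the characteristic-root method — fixed numeric weights on consecutive terms and no forcing term added: the root method in its home territory.
- the characteristic-root method: yes — fits the structure here.
- the master substitution — no fixed divisor shrinks the index between calls.


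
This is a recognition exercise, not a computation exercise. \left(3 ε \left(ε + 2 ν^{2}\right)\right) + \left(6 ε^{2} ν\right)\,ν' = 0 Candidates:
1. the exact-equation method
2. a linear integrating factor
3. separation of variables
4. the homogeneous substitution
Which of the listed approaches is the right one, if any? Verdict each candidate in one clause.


Verdict: the exact-equation method — equality of cross partials is the green light — assemble the potential function term by term.
- the exact-equation method — applicable, and directly so.
- a linear integrating factor: a nonlinear term in the unknown puts this outside the integrating-factor template.
- separation of variables — the two dependences do not factor apart.
- the homogeneous substitution: the slope changes under joint rescaling, failing the degree-zero test.


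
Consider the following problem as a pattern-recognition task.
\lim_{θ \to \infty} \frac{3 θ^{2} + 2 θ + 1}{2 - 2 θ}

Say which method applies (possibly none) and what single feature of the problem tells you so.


Verdict: dominant-term comparison — at large θ only the top-degree terms survive; compare the leading terms and the limit falls out. Differentiating the expression as a single quotient would eventually settle it as well; matching dominant growth settles it immediately.


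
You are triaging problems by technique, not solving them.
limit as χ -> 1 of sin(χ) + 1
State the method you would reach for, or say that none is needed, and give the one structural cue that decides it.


Best approach: no special technique — the expression is continuous at 1 — substitute and evaluate; no indeterminate form appears.


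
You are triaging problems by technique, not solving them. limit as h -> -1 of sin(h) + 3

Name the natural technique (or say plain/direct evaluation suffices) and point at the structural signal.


Best approach: no special technique — the expression is continuous at -1 — substitute and evaluate; no indeterminate form appears.


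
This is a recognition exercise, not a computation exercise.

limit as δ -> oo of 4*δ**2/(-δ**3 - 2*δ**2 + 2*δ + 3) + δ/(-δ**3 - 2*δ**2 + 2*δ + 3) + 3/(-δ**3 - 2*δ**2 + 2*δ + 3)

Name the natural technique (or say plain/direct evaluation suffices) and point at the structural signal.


Technique: dominant-term comparison — growth-rate triage: the leading powers of δ decide the limit, everything else is noise. l'Hôpital's at-infinity variant applies to the expression viewed as a single quotient; the leading-term comparison is the direct route.


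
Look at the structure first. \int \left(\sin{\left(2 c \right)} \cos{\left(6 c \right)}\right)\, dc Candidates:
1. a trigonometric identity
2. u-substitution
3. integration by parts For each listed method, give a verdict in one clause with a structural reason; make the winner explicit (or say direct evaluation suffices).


Technique: a trigonometric identity — two sinusoids at different rates multiply in \sin{\left(2 c \right)} \cos{\left(6 c \right)}; the product-to-sum identity uncouples them.
- a trigonometric identity: applies; the problem has the shape this method handles.
- u-substitution: no subexpression of the integrand serves as a whole-integral substitution inner — individual terms may offer their own, but none carries its derivative as a factor of the full integrand; a working change of variable would have to be constructed from outside the expression.
- integration by parts — not the fit here: there is no polynomial factor to ladder down — parts can still close the trigonometric product by recursion, though the identity rewrite is the direct route.


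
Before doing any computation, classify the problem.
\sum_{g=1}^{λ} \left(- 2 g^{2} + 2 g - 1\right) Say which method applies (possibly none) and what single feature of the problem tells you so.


Verdict: no special technique — every summand is a constant multiple of a power of g — apply the standard power-sum identities one degree at a time.


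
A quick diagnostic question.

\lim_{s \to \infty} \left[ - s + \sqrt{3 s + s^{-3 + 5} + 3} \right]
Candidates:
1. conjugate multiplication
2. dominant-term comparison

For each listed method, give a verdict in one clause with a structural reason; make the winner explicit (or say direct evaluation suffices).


Technique: conjugate multiplication — the difference \sqrt{3 s + s^{-3 + 5} + 3} - s is an ∞ − ∞ stalemate; its conjugate partner breaks the tie.
- conjugate multiplication — a fit — the right tool for this form.
- dominant-term comparison: this is not a rational comparison of growth rates at infinity.


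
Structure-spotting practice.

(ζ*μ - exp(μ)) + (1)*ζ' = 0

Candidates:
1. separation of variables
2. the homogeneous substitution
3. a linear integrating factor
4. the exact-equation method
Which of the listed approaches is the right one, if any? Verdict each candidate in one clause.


Best approach: a linear integrating factor — the unknown enters only to the first power against a nonzero forcing term — the integrating-factor template applies directly.
- separation of variables — the two dependences do not factor apart.
- the homogeneous substitution: rescaling both variables together changes the slope, so no ratio substitution collapses it.
- a linear integrating factor: applicable, and directly so.
- the exact-equation method — exactness fails on the nose — the mixed partials do not match.


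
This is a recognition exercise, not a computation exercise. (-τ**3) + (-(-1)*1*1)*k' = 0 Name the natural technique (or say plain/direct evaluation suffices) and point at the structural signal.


Best approach: no special technique — with k absent the equation is not coupled at all: direct integration in τ.


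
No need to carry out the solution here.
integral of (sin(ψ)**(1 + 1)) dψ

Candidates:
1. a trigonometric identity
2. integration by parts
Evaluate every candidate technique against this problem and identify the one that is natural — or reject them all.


Verdict: a trigonometric identity — even powers like sin(ψ)**(1 + 1) never integrate directly; the half-angle identity lowers the degree first.
- a trigonometric identity: yes — fits the structure here.
- integration by parts: not the fit here: there is no polynomial factor to ladder down — parts can still close the trigonometric product by recursion, though the identity rewrite is the direct route.


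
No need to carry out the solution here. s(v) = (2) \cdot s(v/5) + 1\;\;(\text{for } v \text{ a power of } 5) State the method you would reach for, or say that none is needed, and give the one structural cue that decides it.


Best approach: the master substitution — the argument contracts 5-fold per step: reindex v exponentially and solve the linear recurrence in the new index.


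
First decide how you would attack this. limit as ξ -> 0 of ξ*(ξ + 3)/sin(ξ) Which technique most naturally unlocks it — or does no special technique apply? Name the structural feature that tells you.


Verdict: l'Hôpital's rule (0/0) — numerator and denominator both vanish at 0 — a genuine 0/0 form, which is exactly when l'Hôpital applies. A first-order expansion at the point is an equally standard path; the rule packages it.


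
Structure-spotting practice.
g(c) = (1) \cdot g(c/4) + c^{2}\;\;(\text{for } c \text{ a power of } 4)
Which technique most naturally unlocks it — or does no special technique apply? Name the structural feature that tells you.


Verdict: the master substitution — treat m = log base 4 of c as the new clock: one recursion step advances m by one while c scales by 4.


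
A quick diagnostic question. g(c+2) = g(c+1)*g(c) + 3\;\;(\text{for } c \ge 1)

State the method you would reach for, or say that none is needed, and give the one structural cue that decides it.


Technique: no special technique — the recurrence is nonlinear in the sequence values; study it directly, no linear machinery applies.


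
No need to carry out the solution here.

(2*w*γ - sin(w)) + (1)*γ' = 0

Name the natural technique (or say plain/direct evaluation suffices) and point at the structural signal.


Verdict: a linear integrating factor — the equation is linear in γ with coefficient 2*w; multiplying by the integrating factor exp(∫2*w) makes the left side a perfect derivative.


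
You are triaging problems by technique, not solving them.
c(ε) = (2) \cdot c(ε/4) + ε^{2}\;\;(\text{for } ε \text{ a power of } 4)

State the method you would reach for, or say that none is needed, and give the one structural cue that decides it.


Method: the master substitution — treat m = log base 4 of ε as the new clock: one recursion step advances m by one while ε scales by 4.


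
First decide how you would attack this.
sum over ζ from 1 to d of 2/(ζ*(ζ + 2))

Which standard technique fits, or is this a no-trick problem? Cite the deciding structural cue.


Diagnosis: telescoping — split 2/(ζ*(ζ + 2)) by partial fractions and the pieces are one function at shifted arguments — interior terms cancel.


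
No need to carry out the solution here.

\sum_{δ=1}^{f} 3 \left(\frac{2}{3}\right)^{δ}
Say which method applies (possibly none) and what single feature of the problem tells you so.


Verdict: the geometric series formula — the ratio of consecutive terms is the constant \frac{2}{3}, independent of the index — a geometric sum.


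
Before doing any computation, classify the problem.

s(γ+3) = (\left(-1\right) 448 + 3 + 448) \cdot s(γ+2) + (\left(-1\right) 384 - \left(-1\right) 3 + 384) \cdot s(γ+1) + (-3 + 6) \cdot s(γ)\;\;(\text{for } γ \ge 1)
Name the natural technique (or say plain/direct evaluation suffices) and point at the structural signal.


Technique: the characteristic-root method — every coefficient is a fixed number and the forcing is zero — substitute r^γ and read off the root equation.


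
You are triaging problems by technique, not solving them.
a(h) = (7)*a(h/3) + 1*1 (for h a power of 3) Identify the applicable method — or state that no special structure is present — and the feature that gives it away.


Method: the master substitution — the argument contracts 3-fold per step: reindex h exponentially and solve the linear recurrence in the new index.


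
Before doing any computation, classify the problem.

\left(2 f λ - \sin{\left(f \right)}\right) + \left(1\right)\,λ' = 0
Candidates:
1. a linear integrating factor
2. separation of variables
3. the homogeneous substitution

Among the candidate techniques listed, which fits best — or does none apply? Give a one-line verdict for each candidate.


Verdict: a linear integrating factor — the equation is linear in λ with coefficient 2 f; multiplying by the integrating factor exp(∫2 f) makes the left side a perfect derivative.
- a linear integrating factor — yes, a natural case for it.
- separation of variables — the two dependences do not factor apart.
- the homogeneous substitution — the slope is not a function of the ratio of the variables alone.


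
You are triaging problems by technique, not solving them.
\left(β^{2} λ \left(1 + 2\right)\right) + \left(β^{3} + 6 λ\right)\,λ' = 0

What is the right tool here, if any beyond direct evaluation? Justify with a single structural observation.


Method: the exact-equation method — equality of cross partials is the green light — assemble the potential function term by term.


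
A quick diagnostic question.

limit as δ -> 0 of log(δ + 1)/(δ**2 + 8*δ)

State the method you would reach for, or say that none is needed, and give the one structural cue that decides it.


Verdict: l'Hôpital's rule (0/0) — the 0/0 form at 0 is the signature situation for l'Hôpital's rule. Known elementary limits would finish this too — the rule just bypasses the case analysis.


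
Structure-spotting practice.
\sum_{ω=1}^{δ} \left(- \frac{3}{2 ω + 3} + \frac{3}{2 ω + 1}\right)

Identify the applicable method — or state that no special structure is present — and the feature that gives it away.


Technique: telescoping — consecutive terms evaluate one function at adjacent indices (\frac{3}{2 ω + 1} is its current value): one term's tail is the next term's head, so the chain collapses.


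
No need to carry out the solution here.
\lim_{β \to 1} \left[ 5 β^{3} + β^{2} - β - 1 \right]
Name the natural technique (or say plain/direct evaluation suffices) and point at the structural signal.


Technique: no special technique — nothing blocks direct substitution at 1: plug in and finish.


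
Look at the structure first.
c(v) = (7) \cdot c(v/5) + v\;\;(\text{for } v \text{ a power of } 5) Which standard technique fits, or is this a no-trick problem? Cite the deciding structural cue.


Method: the master substitution — the argument contracts 5-fold per step: reindex v exponentially and solve the linear recurrence in the new index.


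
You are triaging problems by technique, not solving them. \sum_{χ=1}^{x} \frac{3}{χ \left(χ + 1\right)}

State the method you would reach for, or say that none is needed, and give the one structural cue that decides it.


Verdict: telescoping — \frac{3}{χ \left(χ + 1\right)} is a collapsed telescope: expand it into simple fractions to see the cancellation.


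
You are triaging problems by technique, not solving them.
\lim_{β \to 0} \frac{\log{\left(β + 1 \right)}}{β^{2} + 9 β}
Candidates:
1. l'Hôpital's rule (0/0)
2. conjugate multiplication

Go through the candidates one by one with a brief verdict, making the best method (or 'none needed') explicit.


Technique: l'Hôpital's rule (0/0) — substituting 0 gives 0 over 0; differentiate top and bottom once and re-evaluate. The standard small-argument limits would also carry it; the rule is the systematic route.
- l'Hôpital's rule (0/0) — applies; the problem has the shape this method handles.
- conjugate multiplication — no divergent radical difference is present for a conjugate pair to cancel.


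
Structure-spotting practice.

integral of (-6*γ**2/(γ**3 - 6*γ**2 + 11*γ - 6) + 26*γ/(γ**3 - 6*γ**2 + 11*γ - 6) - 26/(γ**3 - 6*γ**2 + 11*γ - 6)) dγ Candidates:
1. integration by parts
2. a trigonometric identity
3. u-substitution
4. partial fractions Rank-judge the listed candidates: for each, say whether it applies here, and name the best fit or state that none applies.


Method: partial fractions — the integrand is a proper rational function and its denominator γ**3 - 6*γ**2 + 11*γ - 6 factors into distinct pieces, so it splits into simple fractions.
- integration by parts: the nonconstant-polynomial-times-standard-kernel pattern (an exp, sine, cosine, or logarithm partner) is absent.
- a trigonometric identity: there is no trigonometric structure at all — the integrand carries no sine or cosine to rewrite.
- u-substitution: no subexpression of the integrand serves as a whole-integral substitution inner — individual terms may offer their own, but none carries its derivative as a factor of the full integrand; a working change of variable would have to be constructed from outside the expression.
- partial fractions: yes — fits the structure here.


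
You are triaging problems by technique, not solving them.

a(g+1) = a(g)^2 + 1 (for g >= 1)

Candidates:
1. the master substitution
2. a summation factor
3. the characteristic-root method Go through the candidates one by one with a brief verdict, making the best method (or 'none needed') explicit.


Method: no special technique — each new value is a nonlinear function of earlier ones — scaling arguments and superposition both fail.
- the master substitution: no fixed divisor shrinks the index between calls.
- a summation factor: the recursion is nonlinear — outside the first-order linear family a summation factor addresses.
- the characteristic-root method — the recursion is nonlinear in the sequence values, so no linear-modes ansatz applies.


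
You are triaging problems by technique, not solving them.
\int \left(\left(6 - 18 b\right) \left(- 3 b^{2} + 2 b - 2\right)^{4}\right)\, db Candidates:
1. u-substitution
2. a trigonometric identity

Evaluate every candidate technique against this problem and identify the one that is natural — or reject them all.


Best approach: u-substitution — viewed as a product, the integrand is a composition evaluated at - 3 b^{2} + 2 b - 2 times (a constant multiple of) that inner expression's derivative, so u = - 3 b^{2} + 2 b - 2 makes it elementary. Expanding everything out would also get there; the substitution is the systematic route.
- u-substitution — applicable, and directly so.
- a trigonometric identity: no sine or cosine appears, so there is nothing for a trigonometric identity to act on.


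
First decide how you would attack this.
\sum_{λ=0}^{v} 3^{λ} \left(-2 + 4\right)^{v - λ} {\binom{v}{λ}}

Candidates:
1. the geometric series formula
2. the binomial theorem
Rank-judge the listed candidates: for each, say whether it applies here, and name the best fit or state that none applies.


Technique: the binomial theorem — the binomial coefficients weight matched powers of 3 and (-2 + 4), which is exactly the expansion of a binomial power.
- the geometric series formula — there is no constant term-to-term ratio.
- the binomial theorem: applies; the problem has the shape this method handles.


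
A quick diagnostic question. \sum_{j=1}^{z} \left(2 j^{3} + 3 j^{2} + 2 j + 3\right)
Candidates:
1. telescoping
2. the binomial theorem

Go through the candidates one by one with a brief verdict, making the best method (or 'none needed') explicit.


Diagnosis: no special technique — Faulhaber territory: sum each constant-multiple power of j with its closed-form formula, no trick required.
- telescoping: in the displayed form, no term reappears at a neighboring index to cancel against.
- the binomial theorem: the terms lack the binomial-coefficient-weighted complementary-power pattern of an expansion.


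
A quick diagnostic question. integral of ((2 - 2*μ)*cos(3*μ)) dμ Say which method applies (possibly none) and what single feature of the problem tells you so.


Verdict: integration by parts — the integrand splits as 2 - 2*μ times cos(3*μ) — repeatedly differentiating the polynomial part kills it, which is the parts ladder.


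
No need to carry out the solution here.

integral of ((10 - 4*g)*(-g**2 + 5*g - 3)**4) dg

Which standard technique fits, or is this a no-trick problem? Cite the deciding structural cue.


Verdict: u-substitution — the only nontrivial dependence routes through -g**2 + 5*g - 3, whose derivative supplies the leftover factor up to a constant multiple — u = -g**2 + 5*g - 3 flattens it. Expanding everything out would also get there; the substitution is the systematic route.


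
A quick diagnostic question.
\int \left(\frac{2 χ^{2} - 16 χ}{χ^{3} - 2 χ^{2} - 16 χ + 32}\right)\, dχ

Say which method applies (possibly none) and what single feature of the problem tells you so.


Best approach: partial fractions — the denominator χ^{3} - 2 χ^{2} - 16 χ + 32 factors, so the quotient decomposes into elementary partial fractions term by term.
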